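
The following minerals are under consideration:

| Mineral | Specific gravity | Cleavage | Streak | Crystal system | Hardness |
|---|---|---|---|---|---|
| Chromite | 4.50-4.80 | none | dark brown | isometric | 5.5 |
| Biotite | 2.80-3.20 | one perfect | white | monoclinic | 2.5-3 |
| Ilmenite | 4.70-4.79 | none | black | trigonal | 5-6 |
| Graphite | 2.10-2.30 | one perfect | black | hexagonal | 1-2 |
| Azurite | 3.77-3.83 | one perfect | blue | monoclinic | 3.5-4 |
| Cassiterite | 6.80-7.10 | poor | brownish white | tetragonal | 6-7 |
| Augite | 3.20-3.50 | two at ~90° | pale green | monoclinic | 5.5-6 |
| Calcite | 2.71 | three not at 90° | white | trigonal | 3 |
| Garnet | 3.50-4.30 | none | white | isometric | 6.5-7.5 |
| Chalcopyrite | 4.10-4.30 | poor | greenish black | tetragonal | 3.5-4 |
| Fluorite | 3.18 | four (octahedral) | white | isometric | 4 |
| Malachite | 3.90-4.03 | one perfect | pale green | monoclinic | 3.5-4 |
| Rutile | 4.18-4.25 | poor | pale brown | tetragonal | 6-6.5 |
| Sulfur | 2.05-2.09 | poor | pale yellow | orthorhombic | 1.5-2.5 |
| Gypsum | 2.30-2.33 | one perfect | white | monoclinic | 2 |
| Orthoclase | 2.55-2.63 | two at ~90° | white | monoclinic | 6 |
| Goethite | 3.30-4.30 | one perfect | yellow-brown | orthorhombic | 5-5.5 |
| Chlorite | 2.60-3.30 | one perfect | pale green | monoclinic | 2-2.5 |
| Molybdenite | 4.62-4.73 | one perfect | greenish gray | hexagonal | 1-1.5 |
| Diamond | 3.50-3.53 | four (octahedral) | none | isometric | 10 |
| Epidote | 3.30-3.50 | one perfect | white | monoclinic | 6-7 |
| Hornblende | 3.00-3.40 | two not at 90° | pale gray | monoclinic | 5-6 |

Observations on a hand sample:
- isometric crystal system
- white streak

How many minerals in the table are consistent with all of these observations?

2

Isometric crystal system — Chromite, Garnet, Fluorite, Diamond remain.
White streak excludes Chromite, Diamond.
Remaining candidates: Fluorite, Garnet.
That is 2 minerals.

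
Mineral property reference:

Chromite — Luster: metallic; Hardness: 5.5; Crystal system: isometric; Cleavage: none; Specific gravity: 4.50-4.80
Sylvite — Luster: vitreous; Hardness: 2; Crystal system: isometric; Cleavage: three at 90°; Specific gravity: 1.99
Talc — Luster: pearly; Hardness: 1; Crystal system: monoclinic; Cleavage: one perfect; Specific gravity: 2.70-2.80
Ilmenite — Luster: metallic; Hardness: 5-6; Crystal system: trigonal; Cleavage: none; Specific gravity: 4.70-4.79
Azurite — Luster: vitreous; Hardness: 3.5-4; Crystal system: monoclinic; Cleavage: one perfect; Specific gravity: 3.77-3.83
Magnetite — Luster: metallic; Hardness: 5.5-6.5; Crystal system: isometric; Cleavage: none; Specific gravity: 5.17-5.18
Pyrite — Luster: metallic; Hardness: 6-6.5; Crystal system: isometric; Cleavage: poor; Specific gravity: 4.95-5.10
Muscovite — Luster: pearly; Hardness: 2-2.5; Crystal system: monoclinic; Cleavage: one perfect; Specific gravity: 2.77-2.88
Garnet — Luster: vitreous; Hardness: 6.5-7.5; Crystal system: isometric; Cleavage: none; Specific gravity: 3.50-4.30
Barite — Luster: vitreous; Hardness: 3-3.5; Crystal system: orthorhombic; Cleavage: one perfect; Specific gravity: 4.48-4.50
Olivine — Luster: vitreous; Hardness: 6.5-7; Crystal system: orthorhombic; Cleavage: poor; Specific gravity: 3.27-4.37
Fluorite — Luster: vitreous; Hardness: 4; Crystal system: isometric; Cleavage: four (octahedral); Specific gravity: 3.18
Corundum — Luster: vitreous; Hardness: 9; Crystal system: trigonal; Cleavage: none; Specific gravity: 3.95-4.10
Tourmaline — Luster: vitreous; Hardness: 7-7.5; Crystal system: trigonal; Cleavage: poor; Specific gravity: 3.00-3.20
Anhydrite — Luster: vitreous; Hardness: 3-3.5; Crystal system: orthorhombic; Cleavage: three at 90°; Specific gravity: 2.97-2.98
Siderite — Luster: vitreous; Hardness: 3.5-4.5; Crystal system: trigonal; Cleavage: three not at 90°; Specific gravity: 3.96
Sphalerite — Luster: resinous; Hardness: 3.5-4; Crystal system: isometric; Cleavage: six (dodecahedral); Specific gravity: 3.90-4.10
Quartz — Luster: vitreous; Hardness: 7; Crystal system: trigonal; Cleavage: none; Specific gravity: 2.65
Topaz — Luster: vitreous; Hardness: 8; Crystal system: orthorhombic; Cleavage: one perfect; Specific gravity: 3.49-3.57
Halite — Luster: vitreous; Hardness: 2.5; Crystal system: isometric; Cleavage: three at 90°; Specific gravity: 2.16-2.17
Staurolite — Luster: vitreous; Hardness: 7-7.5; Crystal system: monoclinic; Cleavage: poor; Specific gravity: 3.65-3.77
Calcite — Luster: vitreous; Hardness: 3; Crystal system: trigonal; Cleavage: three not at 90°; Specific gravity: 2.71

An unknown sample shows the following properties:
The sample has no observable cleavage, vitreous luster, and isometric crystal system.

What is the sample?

Garnet

No observable cleavage: Chromite, Ilmenite, Magnetite, Garnet, Corundum, Quartz remain.
Vitreous luster is inconsistent with Chromite, Ilmenite, Magnetite.
Isometric crystal system: Garnet remains.
Only Garnet satisfies all observations.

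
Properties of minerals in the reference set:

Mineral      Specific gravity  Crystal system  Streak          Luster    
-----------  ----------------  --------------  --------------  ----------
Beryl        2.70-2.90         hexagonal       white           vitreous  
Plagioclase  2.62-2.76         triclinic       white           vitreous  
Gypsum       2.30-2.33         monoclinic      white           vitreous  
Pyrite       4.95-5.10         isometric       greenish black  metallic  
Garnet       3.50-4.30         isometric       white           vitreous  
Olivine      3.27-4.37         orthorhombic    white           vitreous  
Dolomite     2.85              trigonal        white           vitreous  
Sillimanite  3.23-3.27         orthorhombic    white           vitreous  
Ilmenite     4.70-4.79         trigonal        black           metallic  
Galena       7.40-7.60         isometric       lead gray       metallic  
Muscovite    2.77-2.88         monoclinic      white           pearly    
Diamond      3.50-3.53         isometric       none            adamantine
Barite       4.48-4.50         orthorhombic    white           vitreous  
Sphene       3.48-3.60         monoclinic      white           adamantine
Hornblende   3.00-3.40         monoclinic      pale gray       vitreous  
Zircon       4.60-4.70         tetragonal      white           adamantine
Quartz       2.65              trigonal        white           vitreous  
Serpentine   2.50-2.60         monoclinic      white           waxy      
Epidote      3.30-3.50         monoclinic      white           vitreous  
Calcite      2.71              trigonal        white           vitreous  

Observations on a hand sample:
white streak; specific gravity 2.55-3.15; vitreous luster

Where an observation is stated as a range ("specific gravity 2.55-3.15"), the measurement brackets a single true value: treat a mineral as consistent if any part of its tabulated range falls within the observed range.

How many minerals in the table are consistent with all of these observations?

White streak rules out Pyrite, Ilmenite, Galena, Diamond, Hornblende.
Specific gravity 2.55-3.15: only Beryl, Plagioclase, Dolomite, Muscovite, Quartz, Serpentine, Calcite remain.
Vitreous luster excludes Muscovite, Serpentine.
Consistent with every observation: Beryl, Calcite, Dolomite, Plagioclase, Quartz.
That is 5 minerals.

5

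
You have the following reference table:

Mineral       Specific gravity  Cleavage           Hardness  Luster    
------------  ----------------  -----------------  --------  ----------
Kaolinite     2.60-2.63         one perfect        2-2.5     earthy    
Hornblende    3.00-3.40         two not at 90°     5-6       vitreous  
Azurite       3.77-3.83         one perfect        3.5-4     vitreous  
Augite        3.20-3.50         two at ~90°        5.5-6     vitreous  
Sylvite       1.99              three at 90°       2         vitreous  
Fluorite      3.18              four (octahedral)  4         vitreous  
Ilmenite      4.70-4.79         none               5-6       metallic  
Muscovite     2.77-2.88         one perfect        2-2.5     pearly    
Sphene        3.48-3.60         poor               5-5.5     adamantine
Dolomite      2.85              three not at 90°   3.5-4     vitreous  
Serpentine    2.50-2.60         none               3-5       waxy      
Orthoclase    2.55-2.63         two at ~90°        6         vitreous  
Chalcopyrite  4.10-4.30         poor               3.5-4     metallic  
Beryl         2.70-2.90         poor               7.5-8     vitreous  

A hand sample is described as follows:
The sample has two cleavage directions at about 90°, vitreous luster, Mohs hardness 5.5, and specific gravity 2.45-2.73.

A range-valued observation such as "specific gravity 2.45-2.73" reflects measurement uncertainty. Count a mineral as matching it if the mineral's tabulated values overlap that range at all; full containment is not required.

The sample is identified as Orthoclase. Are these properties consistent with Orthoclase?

No

Two cleavage directions at about 90° — matches Orthoclase (cleavage two at ~90°).
Vitreous luster — matches Orthoclase (vitreous luster).
Mohs hardness 5.5 — Orthoclase has hardness 6; a mismatch.
Specific gravity 2.45-2.73 — matches Orthoclase (SG 2.55-2.63).
Orthoclase is excluded by the hardness.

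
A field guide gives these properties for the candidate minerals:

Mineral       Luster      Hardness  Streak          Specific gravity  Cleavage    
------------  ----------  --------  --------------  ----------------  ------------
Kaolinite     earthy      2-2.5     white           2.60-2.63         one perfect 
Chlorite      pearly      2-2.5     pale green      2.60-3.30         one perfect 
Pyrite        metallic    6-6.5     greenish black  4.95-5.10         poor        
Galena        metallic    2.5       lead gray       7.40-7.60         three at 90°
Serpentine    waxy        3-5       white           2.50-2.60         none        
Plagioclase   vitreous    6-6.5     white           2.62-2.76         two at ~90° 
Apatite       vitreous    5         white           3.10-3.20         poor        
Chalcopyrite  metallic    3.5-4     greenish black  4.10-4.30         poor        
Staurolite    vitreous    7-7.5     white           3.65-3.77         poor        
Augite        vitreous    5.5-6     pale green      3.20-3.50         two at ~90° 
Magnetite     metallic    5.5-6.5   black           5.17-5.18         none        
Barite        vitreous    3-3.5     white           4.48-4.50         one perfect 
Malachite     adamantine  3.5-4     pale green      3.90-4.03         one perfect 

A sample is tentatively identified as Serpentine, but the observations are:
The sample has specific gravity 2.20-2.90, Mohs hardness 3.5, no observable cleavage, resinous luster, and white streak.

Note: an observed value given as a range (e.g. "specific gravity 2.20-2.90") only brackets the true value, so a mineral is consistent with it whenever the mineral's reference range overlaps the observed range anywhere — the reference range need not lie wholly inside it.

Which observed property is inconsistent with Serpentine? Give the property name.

Specific gravity 2.20-2.90: Serpentine has SG 2.50-2.60 — matches.
Mohs hardness 3.5: Serpentine has hardness 3-5 — matches.
No observable cleavage: Serpentine has cleavage none — matches.
Resinous luster: Serpentine has waxy luster — does not match.
White streak: Serpentine has white streak — matches.
Everything matches except the luster.

luster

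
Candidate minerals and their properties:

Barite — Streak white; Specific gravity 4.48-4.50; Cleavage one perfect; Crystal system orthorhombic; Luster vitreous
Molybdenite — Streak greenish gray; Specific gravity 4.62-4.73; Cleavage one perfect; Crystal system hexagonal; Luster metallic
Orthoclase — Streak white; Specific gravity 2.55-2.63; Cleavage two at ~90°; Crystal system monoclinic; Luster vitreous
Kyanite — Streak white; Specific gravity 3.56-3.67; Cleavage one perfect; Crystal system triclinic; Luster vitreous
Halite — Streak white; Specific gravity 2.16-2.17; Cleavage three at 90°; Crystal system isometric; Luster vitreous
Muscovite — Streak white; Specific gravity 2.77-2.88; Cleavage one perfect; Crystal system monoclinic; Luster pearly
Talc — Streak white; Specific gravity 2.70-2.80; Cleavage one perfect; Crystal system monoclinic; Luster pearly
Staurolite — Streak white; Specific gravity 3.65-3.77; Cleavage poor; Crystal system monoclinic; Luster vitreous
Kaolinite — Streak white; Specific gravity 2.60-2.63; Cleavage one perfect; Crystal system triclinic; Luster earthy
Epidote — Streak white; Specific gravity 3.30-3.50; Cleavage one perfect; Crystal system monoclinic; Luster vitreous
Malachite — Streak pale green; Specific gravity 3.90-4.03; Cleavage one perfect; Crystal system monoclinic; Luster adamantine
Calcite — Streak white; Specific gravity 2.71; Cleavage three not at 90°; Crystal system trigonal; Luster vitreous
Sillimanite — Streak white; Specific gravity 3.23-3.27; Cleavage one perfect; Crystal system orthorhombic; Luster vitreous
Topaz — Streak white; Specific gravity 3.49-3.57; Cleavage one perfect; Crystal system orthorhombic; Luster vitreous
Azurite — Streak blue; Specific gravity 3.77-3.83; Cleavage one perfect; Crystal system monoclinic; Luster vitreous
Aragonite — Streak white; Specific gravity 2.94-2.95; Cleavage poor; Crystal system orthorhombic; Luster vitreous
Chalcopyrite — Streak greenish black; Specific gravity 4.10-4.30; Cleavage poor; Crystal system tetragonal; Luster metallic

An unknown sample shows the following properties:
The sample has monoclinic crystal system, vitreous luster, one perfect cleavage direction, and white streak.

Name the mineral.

Monoclinic crystal system: leaves Orthoclase, Muscovite, Talc, Staurolite, Epidote, Malachite, Azurite.
Vitreous luster is inconsistent with Muscovite, Talc, Malachite.
One perfect cleavage direction rules out Orthoclase, Staurolite.
White streak eliminates Azurite.
Epidote is the sole remaining match.

Epidote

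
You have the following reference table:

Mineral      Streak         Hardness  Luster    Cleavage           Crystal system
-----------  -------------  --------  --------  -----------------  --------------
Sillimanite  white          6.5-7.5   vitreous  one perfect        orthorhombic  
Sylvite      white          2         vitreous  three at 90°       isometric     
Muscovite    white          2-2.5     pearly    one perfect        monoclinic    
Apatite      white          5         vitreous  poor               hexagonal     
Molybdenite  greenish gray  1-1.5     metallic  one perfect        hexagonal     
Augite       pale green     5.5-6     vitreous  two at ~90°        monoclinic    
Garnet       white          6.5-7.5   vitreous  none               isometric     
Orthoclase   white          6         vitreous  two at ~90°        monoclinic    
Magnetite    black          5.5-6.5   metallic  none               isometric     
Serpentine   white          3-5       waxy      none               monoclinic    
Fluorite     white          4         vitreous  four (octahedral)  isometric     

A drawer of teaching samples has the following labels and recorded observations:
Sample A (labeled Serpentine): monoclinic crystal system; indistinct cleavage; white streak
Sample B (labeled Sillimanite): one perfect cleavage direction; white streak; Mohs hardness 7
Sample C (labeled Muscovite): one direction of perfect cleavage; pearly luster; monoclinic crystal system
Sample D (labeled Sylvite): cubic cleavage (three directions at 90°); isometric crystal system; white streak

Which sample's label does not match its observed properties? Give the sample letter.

A

Sample A: indistinct cleavage is outside the reference for Serpentine (cleavage none) — mislabeled.
Sample B: nothing contradicts Sillimanite.
Sample C: nothing contradicts Muscovite.
Sample D: nothing contradicts Sylvite.
Only sample A is inconsistent with its label.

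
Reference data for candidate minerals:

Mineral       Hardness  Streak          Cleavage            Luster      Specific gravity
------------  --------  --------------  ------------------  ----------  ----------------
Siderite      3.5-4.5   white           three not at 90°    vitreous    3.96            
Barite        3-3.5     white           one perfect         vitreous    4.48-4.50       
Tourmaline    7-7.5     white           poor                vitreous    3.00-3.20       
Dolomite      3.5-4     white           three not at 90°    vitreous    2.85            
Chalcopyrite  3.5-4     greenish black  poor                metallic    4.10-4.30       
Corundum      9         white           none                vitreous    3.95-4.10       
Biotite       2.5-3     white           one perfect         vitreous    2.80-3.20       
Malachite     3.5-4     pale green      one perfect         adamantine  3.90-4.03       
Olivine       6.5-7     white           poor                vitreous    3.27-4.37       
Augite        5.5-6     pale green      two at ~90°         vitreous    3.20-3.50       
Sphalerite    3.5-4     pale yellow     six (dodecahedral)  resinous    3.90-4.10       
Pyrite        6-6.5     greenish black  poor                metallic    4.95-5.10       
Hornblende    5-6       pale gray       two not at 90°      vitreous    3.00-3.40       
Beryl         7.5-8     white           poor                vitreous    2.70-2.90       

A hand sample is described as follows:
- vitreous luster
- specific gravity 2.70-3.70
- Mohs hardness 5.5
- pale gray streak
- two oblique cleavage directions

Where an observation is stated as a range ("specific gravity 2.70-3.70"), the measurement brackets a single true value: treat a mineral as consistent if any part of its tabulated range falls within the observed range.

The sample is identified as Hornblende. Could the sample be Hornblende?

Vitreous luster — fits Hornblende (vitreous luster).
Specific gravity 2.70-3.70 — fits Hornblende (SG 3.00-3.40).
Mohs hardness 5.5 — fits Hornblende (hardness 5-6).
Pale gray streak — fits Hornblende (pale gray streak).
Two oblique cleavage directions — fits Hornblende (cleavage two not at 90°).
Every observed property is compatible with the reference values for Hornblende.

Consistent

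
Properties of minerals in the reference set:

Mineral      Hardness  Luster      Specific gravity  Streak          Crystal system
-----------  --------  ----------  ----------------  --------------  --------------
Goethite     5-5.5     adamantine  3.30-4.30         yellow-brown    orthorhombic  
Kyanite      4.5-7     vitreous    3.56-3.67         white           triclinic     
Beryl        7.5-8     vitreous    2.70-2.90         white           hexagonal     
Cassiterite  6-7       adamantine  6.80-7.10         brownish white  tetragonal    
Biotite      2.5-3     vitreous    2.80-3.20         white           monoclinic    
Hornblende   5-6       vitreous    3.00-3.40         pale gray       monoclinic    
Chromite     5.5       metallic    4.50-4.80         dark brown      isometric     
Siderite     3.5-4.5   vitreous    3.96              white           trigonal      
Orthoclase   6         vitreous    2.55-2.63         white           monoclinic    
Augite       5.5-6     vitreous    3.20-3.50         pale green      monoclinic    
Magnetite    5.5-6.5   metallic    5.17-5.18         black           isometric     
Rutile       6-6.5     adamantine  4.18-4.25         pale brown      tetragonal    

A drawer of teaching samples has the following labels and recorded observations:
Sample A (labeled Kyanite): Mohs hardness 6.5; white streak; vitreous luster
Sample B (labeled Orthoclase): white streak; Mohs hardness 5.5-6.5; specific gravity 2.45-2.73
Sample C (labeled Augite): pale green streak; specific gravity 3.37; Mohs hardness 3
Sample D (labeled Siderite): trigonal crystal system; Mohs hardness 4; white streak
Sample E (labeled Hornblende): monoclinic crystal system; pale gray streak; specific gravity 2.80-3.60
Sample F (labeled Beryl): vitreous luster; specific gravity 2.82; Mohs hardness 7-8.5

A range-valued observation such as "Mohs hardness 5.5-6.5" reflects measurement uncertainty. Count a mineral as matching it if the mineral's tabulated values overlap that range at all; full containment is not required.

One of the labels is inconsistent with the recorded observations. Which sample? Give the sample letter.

C

Sample A: nothing contradicts Kyanite.
Sample B: nothing contradicts Orthoclase.
Sample C: Augite has hardness 5.5-6, but the record shows Mohs hardness 3 — this label is wrong.
Sample D: nothing contradicts Siderite.
Sample E: nothing contradicts Hornblende.
Sample F: nothing contradicts Beryl.
Only sample C is inconsistent with its label.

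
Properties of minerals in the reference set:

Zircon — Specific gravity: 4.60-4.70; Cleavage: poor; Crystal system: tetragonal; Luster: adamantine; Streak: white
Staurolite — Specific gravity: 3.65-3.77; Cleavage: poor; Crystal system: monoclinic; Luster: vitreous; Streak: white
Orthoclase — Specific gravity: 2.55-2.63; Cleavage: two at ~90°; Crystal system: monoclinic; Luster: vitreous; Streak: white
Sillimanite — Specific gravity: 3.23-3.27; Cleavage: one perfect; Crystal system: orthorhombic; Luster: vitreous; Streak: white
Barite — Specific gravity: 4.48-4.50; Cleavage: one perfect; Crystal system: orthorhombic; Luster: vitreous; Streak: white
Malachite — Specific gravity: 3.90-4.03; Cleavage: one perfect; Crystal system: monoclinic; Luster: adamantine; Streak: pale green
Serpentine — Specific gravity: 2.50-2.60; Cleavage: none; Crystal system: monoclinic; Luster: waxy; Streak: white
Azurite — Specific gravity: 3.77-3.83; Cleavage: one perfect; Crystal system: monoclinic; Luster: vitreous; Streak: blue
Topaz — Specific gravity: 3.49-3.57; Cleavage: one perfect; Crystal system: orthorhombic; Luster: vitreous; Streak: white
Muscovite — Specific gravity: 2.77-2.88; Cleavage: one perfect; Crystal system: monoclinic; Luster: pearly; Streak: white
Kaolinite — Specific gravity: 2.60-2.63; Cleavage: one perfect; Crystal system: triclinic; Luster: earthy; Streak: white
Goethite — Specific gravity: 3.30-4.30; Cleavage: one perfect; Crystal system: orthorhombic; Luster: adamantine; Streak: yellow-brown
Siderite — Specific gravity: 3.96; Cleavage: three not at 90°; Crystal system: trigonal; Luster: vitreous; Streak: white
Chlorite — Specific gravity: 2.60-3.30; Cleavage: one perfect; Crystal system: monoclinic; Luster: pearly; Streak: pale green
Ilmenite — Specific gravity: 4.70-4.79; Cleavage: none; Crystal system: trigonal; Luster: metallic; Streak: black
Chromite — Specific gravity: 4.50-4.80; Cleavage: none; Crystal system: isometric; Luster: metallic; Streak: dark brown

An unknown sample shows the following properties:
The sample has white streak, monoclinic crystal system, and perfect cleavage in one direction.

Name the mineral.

Muscovite

White streak is inconsistent with Malachite, Azurite, Goethite, Chlorite, Ilmenite, Chromite.
Monoclinic crystal system: Staurolite, Orthoclase, Serpentine, Muscovite remain.
Perfect cleavage in one direction: Muscovite remains.
Muscovite is the sole remaining match.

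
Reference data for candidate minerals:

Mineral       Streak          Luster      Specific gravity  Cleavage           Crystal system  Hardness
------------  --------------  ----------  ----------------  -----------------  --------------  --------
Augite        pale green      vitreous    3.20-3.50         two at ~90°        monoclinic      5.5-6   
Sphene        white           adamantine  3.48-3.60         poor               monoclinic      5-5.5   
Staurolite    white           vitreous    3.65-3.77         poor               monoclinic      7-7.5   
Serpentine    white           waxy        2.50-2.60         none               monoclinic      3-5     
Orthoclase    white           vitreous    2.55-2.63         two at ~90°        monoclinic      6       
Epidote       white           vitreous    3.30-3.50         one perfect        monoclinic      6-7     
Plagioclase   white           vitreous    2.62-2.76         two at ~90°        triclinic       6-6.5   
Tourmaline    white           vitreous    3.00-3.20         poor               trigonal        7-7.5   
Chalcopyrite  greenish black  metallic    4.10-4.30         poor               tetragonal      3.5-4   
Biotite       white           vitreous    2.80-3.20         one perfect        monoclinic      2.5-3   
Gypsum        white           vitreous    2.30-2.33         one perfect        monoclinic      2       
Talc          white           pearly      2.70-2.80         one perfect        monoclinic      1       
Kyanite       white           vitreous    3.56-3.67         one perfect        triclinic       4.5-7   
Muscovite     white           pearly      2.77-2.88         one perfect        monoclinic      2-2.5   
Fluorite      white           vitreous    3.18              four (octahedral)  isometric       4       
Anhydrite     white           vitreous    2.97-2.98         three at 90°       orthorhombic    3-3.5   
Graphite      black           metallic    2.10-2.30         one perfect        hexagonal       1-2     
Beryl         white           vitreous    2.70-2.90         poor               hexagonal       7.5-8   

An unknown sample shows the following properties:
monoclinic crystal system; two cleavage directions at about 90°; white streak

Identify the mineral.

Orthoclase

Monoclinic crystal system — leaves Augite, Sphene, Staurolite, Serpentine, Orthoclase, Epidote, Biotite, Gypsum, Talc, Muscovite.
Two cleavage directions at about 90° — leaves Augite, Orthoclase.
White streak is inconsistent with Augite.
Orthoclase is the sole remaining match.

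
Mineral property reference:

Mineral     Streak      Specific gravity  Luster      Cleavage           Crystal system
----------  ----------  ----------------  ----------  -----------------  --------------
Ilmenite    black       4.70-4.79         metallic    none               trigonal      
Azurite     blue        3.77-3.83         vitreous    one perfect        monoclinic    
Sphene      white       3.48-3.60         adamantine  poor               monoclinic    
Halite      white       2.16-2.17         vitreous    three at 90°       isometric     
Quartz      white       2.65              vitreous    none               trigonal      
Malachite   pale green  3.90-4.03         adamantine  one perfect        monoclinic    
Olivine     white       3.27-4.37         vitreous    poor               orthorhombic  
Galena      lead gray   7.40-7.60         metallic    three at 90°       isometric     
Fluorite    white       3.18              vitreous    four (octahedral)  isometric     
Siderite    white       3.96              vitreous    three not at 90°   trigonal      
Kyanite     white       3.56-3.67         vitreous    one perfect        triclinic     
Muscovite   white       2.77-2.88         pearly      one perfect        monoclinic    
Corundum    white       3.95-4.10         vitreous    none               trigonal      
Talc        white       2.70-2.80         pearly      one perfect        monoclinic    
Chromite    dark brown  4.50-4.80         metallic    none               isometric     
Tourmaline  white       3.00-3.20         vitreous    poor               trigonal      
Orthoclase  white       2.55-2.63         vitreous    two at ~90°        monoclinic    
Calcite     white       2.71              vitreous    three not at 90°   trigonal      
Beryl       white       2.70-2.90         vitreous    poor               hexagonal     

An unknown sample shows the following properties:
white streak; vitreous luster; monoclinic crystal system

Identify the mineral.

White streak rules out Ilmenite, Azurite, Malachite, Galena, Chromite.
Vitreous luster excludes Sphene, Muscovite, Talc.
Monoclinic crystal system: only Orthoclase remains.
Only Orthoclase satisfies all observations.

Orthoclase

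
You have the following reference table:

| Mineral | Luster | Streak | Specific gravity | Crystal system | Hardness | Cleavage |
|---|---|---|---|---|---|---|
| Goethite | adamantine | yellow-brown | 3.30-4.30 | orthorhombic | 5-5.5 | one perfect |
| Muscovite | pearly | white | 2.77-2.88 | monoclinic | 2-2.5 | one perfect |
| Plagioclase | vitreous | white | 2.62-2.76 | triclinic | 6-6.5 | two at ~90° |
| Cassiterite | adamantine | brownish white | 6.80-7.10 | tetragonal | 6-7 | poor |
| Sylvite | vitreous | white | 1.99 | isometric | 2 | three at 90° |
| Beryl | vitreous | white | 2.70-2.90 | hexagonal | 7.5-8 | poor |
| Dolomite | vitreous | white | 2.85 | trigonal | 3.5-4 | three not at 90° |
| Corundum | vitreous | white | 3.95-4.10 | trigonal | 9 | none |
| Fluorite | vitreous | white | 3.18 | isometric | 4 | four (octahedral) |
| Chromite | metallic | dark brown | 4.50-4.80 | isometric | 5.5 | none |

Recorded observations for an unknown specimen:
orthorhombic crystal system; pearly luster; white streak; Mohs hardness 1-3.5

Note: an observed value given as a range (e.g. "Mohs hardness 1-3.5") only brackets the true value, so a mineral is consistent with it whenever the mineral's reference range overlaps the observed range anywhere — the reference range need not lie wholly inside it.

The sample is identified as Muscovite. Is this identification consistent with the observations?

No

Orthorhombic crystal system — Muscovite has monoclinic system; inconsistent.
Pearly luster — matches Muscovite (pearly luster).
White streak — matches Muscovite (white streak).
Mohs hardness 1-3.5 — matches Muscovite (hardness 2-2.5).
Muscovite is excluded by the crystal system.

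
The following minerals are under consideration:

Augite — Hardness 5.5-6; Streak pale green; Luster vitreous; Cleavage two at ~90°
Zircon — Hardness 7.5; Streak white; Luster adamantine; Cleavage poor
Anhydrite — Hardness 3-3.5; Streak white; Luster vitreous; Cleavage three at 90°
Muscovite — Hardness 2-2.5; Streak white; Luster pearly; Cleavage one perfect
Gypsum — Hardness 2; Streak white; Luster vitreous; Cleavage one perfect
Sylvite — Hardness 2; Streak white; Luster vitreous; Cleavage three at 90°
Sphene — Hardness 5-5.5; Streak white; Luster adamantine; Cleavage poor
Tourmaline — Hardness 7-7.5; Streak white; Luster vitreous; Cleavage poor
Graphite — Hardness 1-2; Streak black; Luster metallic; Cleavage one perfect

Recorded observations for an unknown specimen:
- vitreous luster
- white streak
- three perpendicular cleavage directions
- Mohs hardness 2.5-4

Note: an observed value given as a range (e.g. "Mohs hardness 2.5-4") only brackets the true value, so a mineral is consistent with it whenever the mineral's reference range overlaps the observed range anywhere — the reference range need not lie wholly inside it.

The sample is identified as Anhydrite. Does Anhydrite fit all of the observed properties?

Yes

Vitreous luster — agrees with Anhydrite (vitreous luster).
White streak — agrees with Anhydrite (white streak).
Three perpendicular cleavage directions — agrees with Anhydrite (cleavage three at 90°).
Mohs hardness 2.5-4 — agrees with Anhydrite (hardness 3-3.5).
All observations are consistent with the tabulated values for Anhydrite.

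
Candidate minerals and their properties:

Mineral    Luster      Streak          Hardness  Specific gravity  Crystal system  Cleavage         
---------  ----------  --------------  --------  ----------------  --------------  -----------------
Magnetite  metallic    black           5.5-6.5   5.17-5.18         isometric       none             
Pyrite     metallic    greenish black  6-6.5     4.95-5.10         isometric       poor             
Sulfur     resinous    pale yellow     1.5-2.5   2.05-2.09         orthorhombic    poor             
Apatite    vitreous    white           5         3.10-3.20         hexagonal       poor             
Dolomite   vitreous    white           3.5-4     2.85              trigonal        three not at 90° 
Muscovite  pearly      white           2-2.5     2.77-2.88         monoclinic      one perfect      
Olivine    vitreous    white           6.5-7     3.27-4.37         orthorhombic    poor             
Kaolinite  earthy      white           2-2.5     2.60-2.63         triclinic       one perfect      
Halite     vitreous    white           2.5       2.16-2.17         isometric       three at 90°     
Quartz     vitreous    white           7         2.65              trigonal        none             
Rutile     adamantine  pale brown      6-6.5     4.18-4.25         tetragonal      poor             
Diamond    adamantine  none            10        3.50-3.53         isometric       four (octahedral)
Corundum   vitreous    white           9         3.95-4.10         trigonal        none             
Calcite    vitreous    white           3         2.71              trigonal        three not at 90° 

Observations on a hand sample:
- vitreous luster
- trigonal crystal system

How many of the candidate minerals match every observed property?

Vitreous luster — Apatite, Dolomite, Olivine, Halite, Quartz, Corundum, Calcite remain.
Trigonal crystal system rules out Apatite, Olivine, Halite.
Consistent with every observation: Calcite, Corundum, Dolomite, Quartz.
That is 4 minerals.

4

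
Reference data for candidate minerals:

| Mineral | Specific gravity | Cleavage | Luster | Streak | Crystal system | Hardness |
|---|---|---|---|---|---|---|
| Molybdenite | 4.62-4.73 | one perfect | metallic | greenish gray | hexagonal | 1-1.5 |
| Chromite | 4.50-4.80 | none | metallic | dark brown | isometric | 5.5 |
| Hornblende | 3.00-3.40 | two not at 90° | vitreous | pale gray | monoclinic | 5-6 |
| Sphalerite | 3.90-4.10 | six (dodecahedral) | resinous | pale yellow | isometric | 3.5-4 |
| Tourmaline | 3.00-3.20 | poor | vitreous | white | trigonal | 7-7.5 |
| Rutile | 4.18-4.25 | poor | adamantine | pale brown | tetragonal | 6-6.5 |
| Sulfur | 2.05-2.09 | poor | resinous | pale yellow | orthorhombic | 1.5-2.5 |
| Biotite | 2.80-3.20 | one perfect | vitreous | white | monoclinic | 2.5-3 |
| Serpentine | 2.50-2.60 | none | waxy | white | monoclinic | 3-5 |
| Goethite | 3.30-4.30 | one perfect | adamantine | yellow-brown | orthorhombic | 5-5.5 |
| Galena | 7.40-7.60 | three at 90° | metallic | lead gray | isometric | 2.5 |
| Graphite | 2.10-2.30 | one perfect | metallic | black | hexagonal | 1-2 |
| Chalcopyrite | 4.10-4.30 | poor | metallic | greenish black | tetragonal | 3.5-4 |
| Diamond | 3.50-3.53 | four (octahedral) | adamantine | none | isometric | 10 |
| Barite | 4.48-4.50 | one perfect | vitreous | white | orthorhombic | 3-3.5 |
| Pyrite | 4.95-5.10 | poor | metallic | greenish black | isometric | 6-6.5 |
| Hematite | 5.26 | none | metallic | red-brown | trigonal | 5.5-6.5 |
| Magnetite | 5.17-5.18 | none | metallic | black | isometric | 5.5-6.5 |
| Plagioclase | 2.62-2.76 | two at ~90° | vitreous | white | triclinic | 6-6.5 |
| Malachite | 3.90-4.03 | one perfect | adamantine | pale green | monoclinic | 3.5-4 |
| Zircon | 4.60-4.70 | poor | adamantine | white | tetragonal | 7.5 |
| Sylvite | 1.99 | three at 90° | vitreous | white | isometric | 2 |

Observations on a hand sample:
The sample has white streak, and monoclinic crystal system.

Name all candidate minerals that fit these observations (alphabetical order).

White streak — Tourmaline, Biotite, Serpentine, Barite, Plagioclase, Zircon, Sylvite remain.
Monoclinic crystal system — only Biotite, Serpentine remain.
The minerals that satisfy all observations are Biotite, Serpentine.

Biotite, Serpentine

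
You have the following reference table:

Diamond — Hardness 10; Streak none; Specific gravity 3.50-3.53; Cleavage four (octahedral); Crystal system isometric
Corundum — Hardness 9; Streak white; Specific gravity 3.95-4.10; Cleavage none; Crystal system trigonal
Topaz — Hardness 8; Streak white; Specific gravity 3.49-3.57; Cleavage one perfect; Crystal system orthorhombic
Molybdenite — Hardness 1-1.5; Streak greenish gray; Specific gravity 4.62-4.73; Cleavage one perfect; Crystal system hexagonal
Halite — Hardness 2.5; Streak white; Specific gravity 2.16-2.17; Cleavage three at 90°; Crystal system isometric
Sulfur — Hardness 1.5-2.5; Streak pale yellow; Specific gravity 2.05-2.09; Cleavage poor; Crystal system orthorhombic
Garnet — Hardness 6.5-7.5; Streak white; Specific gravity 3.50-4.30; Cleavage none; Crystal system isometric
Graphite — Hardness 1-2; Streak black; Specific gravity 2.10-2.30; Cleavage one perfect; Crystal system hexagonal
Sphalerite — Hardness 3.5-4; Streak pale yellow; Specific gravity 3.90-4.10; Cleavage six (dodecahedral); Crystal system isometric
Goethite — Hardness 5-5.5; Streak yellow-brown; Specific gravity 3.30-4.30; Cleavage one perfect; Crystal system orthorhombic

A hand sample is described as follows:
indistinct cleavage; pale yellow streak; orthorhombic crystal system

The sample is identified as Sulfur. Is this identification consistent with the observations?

Yes

Indistinct cleavage — matches Sulfur (cleavage poor).
Pale yellow streak — matches Sulfur (pale yellow streak).
Orthorhombic crystal system — matches Sulfur (orthorhombic system).
Every observed property is compatible with the reference values for Sulfur.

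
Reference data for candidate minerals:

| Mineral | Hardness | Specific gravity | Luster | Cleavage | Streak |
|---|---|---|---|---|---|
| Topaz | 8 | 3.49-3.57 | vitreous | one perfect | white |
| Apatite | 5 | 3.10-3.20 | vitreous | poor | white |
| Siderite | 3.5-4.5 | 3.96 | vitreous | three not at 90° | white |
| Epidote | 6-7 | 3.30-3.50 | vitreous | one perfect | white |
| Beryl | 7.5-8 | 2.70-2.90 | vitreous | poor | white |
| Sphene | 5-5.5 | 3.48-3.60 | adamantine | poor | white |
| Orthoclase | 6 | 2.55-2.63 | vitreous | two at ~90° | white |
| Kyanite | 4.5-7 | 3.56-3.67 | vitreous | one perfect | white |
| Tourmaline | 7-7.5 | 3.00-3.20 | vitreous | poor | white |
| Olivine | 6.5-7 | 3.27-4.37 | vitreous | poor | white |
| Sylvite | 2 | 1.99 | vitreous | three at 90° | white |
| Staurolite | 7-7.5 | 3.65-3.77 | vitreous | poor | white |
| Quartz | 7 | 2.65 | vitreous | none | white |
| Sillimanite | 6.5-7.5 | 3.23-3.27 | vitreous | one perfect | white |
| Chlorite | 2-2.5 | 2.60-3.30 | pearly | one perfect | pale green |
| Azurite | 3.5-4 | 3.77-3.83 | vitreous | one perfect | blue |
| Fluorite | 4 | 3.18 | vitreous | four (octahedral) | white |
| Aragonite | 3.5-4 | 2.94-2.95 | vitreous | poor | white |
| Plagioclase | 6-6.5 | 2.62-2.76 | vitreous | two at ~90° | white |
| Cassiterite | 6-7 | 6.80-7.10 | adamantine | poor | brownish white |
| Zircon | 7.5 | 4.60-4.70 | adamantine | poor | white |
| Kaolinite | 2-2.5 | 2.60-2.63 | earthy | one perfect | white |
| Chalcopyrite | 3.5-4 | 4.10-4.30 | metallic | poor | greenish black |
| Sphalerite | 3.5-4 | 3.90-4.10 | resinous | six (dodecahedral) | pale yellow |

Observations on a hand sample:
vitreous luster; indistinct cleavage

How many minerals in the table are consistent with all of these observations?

6

Vitreous luster: only Topaz, Apatite, Siderite, Epidote, Beryl, Orthoclase, Kyanite, Tourmaline, Olivine, Sylvite, Staurolite, Quartz, Sillimanite, Azurite, Fluorite, Aragonite, Plagioclase remain.
Indistinct cleavage: narrows the field to Apatite, Beryl, Tourmaline, Olivine, Staurolite, Aragonite.
The minerals that satisfy all observations are Apatite, Aragonite, Beryl, Olivine, Staurolite, Tourmaline.
That is 6 minerals.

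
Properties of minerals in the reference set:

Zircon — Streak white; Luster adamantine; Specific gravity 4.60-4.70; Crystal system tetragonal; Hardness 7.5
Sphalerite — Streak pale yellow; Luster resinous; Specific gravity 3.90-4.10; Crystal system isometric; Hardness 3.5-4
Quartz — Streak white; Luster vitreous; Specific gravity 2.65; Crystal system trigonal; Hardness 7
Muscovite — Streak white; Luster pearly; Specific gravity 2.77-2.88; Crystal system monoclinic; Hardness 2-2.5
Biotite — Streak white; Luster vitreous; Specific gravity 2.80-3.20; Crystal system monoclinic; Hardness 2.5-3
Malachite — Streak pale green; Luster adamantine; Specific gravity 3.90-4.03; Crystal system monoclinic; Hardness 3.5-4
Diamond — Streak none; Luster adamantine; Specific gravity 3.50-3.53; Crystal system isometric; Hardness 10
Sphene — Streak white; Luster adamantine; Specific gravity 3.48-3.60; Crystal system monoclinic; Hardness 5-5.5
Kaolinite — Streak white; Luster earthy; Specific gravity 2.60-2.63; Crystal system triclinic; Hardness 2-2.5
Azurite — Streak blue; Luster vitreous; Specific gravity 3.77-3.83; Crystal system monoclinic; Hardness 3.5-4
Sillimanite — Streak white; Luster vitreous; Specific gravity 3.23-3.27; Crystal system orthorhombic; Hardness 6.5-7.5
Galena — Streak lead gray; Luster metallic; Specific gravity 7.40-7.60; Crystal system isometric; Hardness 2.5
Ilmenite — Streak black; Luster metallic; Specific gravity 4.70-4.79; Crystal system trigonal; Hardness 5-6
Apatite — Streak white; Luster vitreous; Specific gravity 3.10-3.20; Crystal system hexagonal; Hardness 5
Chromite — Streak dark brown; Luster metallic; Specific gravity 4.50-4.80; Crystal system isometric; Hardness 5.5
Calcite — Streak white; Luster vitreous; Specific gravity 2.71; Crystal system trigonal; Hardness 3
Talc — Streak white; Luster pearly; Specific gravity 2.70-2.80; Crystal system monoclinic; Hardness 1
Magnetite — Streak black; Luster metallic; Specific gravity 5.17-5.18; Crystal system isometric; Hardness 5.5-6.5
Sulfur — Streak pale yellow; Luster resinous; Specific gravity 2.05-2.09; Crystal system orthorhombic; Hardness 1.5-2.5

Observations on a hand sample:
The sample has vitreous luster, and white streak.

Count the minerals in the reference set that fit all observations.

Vitreous luster — only Quartz, Biotite, Azurite, Sillimanite, Apatite, Calcite remain.
White streak excludes Azurite.
Remaining candidates: Apatite, Biotite, Calcite, Quartz, Sillimanite.
That is 5 minerals.

5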